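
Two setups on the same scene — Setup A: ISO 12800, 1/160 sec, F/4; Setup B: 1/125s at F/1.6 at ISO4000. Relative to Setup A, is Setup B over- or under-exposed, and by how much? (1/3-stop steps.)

Aperture: f/4 → f/3.5 → f/3.2 → f/2.8 → f/2.5 → f/2.2 → f/2 → f/1.8 → f/1.6 — 2 2/3 stops opened up (brighter).
Shutter speed: 1/160 → 1/125 — 1/3 stop longer (brighter).
ISO: 12800 → 10000 → 8000 → 6400 → 5000 → 4000 — 1 2/3 stops dropped (darker).
Net: +2 2/3 +1/3 −1 2/3 = +1 1/3 stops.

1 1/3 stops brighter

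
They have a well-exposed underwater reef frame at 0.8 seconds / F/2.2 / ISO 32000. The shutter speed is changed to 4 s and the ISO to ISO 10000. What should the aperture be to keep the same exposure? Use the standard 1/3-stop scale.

f/2.8

Shutter speed: 0.8 → 1 → 1.3 → 1.6 → 2 → 2.5 → 3.2 → 4 — 2 1/3 stops longer (brighter).
ISO: 32000 → 25600 → 20000 → 16000 → 12800 → 10000 — 1 2/3 stops dropped (darker).
Net change so far: 2/3 stop brighter. Offset with the aperture: f/2.2 → f/2.5 → f/2.8.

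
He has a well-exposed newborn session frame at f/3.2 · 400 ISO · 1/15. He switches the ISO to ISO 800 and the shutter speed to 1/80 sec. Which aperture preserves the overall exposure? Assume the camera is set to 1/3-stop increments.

ISO: 400 → 500 → 640 → 800 — 1 stop raised (brighter).
Shutter speed: 1/15 → 1/20 → 1/25 → 1/30 → 1/40 → 1/50 → 1/60 → 1/80 — 2 1/3 stops faster (darker).
Net change so far: 1 1/3 stops darker. Offset with the aperture: f/3.2 → f/2.8 → f/2.5 → f/2.2 → f/2.

f/2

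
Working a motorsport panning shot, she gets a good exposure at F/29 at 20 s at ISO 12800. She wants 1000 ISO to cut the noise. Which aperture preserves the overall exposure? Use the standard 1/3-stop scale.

f/8

ISO: 12800 → 10000 → 8000 → 6400 → 5000 → 4000 → 3200 → 2500 → 2000 → 1600 → 1250 → 1000 — 3 2/3 stops dropped (darker).
Need 3 2/3 stops brighter from the aperture: f/29 → f/25 → f/22 → f/20 → f/18 → f/16 → f/14 → f/13 → f/11 → f/10 → f/9 → f/8.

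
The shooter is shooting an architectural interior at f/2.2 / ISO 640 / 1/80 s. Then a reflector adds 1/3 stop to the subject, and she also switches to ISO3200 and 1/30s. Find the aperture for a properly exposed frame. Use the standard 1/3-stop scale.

f/9

Scene light: 1/3 stop brighter.
ISO: 640 → 800 → 1000 → 1250 → 1600 → 2000 → 2500 → 3200 — 2 1/3 stops higher (brighter).
Shutter speed: 1/80 → 1/60 → 1/50 → 1/40 → 1/30 — 1 1/3 stops slower (brighter).
Net so far: 4 stops brighter. Aperture: f/2.2 → f/2.5 → f/2.8 → f/3.2 → f/3.5 → f/4 → f/4.5 → f/5 → f/5.6 → f/6.3 → f/7.1 → f/8 → f/9.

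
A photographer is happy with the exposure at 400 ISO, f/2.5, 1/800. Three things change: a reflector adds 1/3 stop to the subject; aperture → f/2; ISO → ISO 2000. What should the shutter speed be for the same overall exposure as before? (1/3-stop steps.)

Scene light: 1/3 stop brighter.
Aperture: f/2.5 → f/2.2 → f/2 — 2/3 stop wider (brighter).
ISO: 400 → 500 → 640 → 800 → 1000 → 1250 → 1600 → 2000 — 2 1/3 stops raised (brighter).
Net so far: 3 1/3 stops brighter. Shutter speed: 1/800 → 1/1000 → 1/1250 → 1/1600 → 1/2000 → 1/2500 → 1/3200 → 1/4000 → 1/5000 → 1/6400 → 1/8000.

1/8000s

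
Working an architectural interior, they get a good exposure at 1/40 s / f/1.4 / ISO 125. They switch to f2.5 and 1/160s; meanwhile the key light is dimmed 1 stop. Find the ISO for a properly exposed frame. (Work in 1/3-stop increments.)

ISO 3200

Scene light: 1 stop darker.
Aperture: f/1.4 → f/1.6 → f/1.8 → f/2 → f/2.2 → f/2.5 — 1 2/3 stops stopped down (darker).
Shutter speed: 1/40 → 1/50 → 1/60 → 1/80 → 1/100 → 1/125 → 1/160 — 2 stops faster (darker).
Net so far: 4 2/3 stops darker. ISO: 125 → 160 → 200 → 250 → 320 → 400 → 500 → 640 → 800 → 1000 → 1250 → 1600 → 2000 → 2500 → 3200.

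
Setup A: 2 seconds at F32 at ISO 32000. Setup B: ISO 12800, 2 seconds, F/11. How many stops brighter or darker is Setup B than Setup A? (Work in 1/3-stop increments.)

1 2/3 stops brighter

Aperture: f/32 → f/29 → f/25 → f/22 → f/20 → f/18 → f/16 → f/14 → f/13 → f/11 — 3 stops larger aperture (brighter).
Shutter speed: unchanged.
ISO: 32000 → 25600 → 20000 → 16000 → 12800 — 1 1/3 stops dropped (darker).
Net: +3 −1 1/3 = +1 2/3 stops.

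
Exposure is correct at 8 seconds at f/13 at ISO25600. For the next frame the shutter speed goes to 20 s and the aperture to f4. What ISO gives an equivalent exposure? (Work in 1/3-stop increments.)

Shutter speed: 8 → 10 → 13 → 15 → 20 — 1 1/3 stops longer (brighter).
Aperture: f/13 → f/11 → f/10 → f/9 → f/8 → f/7.1 → f/6.3 → f/5.6 → f/5 → f/4.5 → f/4 — 3 1/3 stops opened up (brighter).
Net change so far: 4 2/3 stops brighter. Offset with the ISO: 25600 → 20000 → 16000 → 12800 → 10000 → 8000 → 6400 → 5000 → 4000 → 3200 → 2500 → 2000 → 1600 → 1250 → 1000.

ISO 1000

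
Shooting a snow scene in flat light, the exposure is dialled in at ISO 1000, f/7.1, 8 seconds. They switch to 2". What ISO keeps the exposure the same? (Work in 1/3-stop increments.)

Shutter speed: 8 → 6 → 5 → 4 → 3.2 → 2.5 → 2 — 2 stops shorter (darker).
Need 2 stops brighter from the ISO: 1000 → 1250 → 1600 → 2000 → 2500 → 3200 → 4000.

ISO 4000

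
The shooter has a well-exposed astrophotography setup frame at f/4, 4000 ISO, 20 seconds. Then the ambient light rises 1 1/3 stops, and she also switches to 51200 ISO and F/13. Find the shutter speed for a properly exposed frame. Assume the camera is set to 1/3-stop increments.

Scene light: 1 1/3 stops brighter.
ISO: 4000 → 5000 → 6400 → 8000 → 10000 → 12800 → 16000 → 20000 → 25600 → 32000 → 40000 → 51200 — 3 2/3 stops raised (brighter).
Aperture: f/4 → f/4.5 → f/5 → f/5.6 → f/6.3 → f/7.1 → f/8 → f/9 → f/10 → f/11 → f/13 — 3 1/3 stops smaller aperture (darker).
Net so far: 1 2/3 stops brighter. Shutter speed: 20 → 15 → 13 → 10 → 8 → 6.

6 s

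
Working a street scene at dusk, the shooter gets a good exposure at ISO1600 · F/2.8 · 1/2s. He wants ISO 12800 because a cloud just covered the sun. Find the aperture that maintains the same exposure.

f/8

ISO: 1600 → 3200 → 6400 → 12800 — 3 stops higher (brighter).
Need 3 stops darker from the aperture: f/2.8 → f/4 → f/5.6 → f/8.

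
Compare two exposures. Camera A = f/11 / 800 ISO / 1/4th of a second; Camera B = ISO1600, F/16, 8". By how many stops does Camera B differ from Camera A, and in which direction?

5 stops brighter

Aperture: f/11 → f/16 — 1 stop smaller aperture (darker).
Shutter speed: 1/4 → 1/2 → 1 → 2 → 4 → 8 — 5 stops longer (brighter).
ISO: 800 → 1600 — 1 stop higher (brighter).
Net: −1 +5 +1 = +5 stops.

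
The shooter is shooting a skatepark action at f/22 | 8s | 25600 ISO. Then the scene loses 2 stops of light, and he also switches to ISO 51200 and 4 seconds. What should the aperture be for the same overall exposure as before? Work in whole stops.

f/11

Scene light: 2 stops darker.
ISO: 25600 → 51200 — 1 stop raised (brighter).
Shutter speed: 8 → 4 — 1 stop faster (darker).
Net so far: 2 stops darker. Aperture: f/22 → f/16 → f/11.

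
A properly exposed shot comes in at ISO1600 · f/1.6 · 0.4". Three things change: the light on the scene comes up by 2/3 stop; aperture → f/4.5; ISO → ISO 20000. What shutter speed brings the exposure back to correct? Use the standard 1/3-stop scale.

Scene light: 2/3 stop brighter.
Aperture: f/1.6 → f/1.8 → f/2 → f/2.2 → f/2.5 → f/2.8 → f/3.2 → f/3.5 → f/4 → f/4.5 — 3 stops narrower (darker).
ISO: 1600 → 2000 → 2500 → 3200 → 4000 → 5000 → 6400 → 8000 → 10000 → 12800 → 16000 → 20000 — 3 2/3 stops higher (brighter).
Net so far: 1 1/3 stops brighter. Shutter speed: 0.4 → 0.3 → 1/4 → 1/5 → 1/6.

1/6s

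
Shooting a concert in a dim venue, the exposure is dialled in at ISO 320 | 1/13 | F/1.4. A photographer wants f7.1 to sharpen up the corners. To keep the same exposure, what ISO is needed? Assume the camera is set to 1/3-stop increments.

Aperture: f/1.4 → f/1.6 → f/1.8 → f/2 → f/2.2 → f/2.5 → f/2.8 → f/3.2 → f/3.5 → f/4 → f/4.5 → f/5 → f/5.6 → f/6.3 → f/7.1 — 4 2/3 stops smaller aperture (darker).
Need 4 2/3 stops brighter from the ISO: 320 → 400 → 500 → 640 → 800 → 1000 → 1250 → 1600 → 2000 → 2500 → 3200 → 4000 → 5000 → 6400 → 8000.

ISO 8000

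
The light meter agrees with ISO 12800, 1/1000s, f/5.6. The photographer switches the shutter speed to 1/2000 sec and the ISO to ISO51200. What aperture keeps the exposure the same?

Shutter speed: 1/1000 → 1/2000 — 1 stop faster (darker).
ISO: 12800 → 25600 → 51200 — 2 stops higher (brighter).
Net change so far: 1 stop brighter. Offset with the aperture: f/5.6 → f/8.

f/8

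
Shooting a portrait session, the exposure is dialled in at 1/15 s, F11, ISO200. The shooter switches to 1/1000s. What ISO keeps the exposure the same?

Shutter speed: 1/15 → 1/30 → 1/60 → 1/125 → 1/250 → 1/500 → 1/1000 — 6 stops shorter (darker).
Need 6 stops brighter from the ISO: 200 → 400 → 800 → 1600 → 3200 → 6400 → 12800.

ISO 12800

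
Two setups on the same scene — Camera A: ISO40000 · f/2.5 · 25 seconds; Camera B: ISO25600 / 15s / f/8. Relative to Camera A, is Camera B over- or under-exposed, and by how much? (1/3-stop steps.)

4 2/3 stops darker

Aperture: f/2.5 → f/2.8 → f/3.2 → f/3.5 → f/4 → f/4.5 → f/5 → f/5.6 → f/6.3 → f/7.1 → f/8 — 3 1/3 stops narrower (darker).
Shutter speed: 25 → 20 → 15 — 2/3 stop shorter (darker).
ISO: 40000 → 32000 → 25600 — 2/3 stop dropped (darker).
Net: −3 1/3 −2/3 −2/3 = −4 2/3 stops.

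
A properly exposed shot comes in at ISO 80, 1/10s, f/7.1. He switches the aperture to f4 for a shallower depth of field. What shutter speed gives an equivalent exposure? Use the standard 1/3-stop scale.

1/30s

Aperture: f/7.1 → f/6.3 → f/5.6 → f/5 → f/4.5 → f/4 — 1 2/3 stops opened up (brighter).
Need 1 2/3 stops darker from the shutter speed: 1/10 → 1/13 → 1/15 → 1/20 → 1/25 → 1/30.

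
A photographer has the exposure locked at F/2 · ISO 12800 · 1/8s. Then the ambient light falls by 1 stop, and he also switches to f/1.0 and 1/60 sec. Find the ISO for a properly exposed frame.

ISO 51200

Scene light: 1 stop darker.
Aperture: f/2 → f/1.4 → f/1.0 — 2 stops opened up (brighter).
Shutter speed: 1/8 → 1/15 → 1/30 → 1/60 — 3 stops shorter (darker).
Net so far: 2 stops darker. ISO: 12800 → 25600 → 51200.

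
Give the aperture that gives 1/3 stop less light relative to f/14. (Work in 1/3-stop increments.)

f/16

Aperture: f/14 → f/16 — 1/3 stop narrower (darker).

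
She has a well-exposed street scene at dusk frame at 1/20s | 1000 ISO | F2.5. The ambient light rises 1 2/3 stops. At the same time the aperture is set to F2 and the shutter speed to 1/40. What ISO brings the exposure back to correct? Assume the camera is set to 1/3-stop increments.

ISO 400

Scene light: 1 2/3 stops brighter.
Aperture: f/2.5 → f/2.2 → f/2 — 2/3 stop larger aperture (brighter).
Shutter speed: 1/20 → 1/25 → 1/30 → 1/40 — 1 stop shorter (darker).
Net so far: 1 1/3 stops brighter. ISO: 1000 → 800 → 640 → 500 → 400.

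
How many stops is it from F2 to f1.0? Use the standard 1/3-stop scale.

f/2 → f/1.8 → f/1.6 → f/1.4 → f/1.2 → f/1.1 → f/1.0 — count the steps: 6 third-stops = 2 stops.

2 stops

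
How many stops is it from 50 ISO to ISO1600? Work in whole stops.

50 → 100 → 200 → 400 → 800 → 1600 — count the steps: 5 stops.

5 stops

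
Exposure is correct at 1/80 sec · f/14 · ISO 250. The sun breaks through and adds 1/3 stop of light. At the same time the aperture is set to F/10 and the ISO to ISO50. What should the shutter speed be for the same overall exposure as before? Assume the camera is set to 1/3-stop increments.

Scene light: 1/3 stop brighter.
Aperture: f/14 → f/13 → f/11 → f/10 — 1 stop larger aperture (brighter).
ISO: 250 → 200 → 160 → 125 → 100 → 80 → 64 → 50 — 2 1/3 stops dropped (darker).
Net so far: 1 stop darker. Shutter speed: 1/80 → 1/60 → 1/50 → 1/40.

1/40s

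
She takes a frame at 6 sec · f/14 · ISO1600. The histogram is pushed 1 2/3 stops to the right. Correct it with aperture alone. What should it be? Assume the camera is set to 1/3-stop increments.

Overexposed by 1 2/3 stops → need 1 2/3 stops darker.
Aperture: f/14 → f/16 → f/18 → f/20 → f/22 → f/25.

f/25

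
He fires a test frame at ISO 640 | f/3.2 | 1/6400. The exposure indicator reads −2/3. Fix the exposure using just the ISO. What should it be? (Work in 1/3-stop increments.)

ISO 1000

Underexposed by 2/3 stop → need 2/3 stop brighter.
ISO: 640 → 800 → 1000.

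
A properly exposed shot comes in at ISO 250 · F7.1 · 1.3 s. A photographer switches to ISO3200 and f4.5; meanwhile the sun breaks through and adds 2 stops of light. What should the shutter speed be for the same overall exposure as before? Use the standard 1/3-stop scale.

1/100s

Scene light: 2 stops brighter.
ISO: 250 → 320 → 400 → 500 → 640 → 800 → 1000 → 1250 → 1600 → 2000 → 2500 → 3200 — 3 2/3 stops higher (brighter).
Aperture: f/7.1 → f/6.3 → f/5.6 → f/5 → f/4.5 — 1 1/3 stops larger aperture (brighter).
Net so far: 7 stops brighter. Shutter speed: 1.3 → 1 → 0.8 → 0.6 → 0.5 → 0.4 → 0.3 → 1/4 → 1/5 → 1/6 → 1/8 → 1/10 → 1/13 → 1/15 → 1/20 → 1/25 → 1/30 → 1/40 → 1/50 → 1/60 → 1/80 → 1/100.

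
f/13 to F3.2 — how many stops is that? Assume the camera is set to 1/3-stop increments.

f/13 → f/11 → f/10 → f/9 → f/8 → f/7.1 → f/6.3 → f/5.6 → f/5 → f/4.5 → f/4 → f/3.5 → f/3.2 — count the steps: 12 third-stops = 4 stops.

4 stops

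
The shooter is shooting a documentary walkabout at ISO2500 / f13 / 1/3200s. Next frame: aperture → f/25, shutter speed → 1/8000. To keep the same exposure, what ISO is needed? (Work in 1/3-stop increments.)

Aperture: f/13 → f/14 → f/16 → f/18 → f/20 → f/22 → f/25 — 2 stops smaller aperture (darker).
Shutter speed: 1/3200 → 1/4000 → 1/5000 → 1/6400 → 1/8000 — 1 1/3 stops faster (darker).
Net change so far: 3 1/3 stops darker. Offset with the ISO: 2500 → 3200 → 4000 → 5000 → 6400 → 8000 → 10000 → 12800 → 16000 → 20000 → 25600.

ISO 25600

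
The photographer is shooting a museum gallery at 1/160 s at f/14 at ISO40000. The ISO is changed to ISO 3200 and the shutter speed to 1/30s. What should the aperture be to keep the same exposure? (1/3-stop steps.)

f/9

ISO: 40000 → 32000 → 25600 → 20000 → 16000 → 12800 → 10000 → 8000 → 6400 → 5000 → 4000 → 3200 — 3 2/3 stops lower (darker).
Shutter speed: 1/160 → 1/125 → 1/100 → 1/80 → 1/60 → 1/50 → 1/40 → 1/30 — 2 1/3 stops longer (brighter).
Net change so far: 1 1/3 stops darker. Offset with the aperture: f/14 → f/13 → f/11 → f/10 → f/9.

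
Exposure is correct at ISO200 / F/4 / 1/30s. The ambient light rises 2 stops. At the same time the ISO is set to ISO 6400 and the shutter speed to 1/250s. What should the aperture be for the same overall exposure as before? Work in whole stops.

f/16

Scene light: 2 stops brighter.
ISO: 200 → 400 → 800 → 1600 → 3200 → 6400 — 5 stops higher (brighter).
Shutter speed: 1/30 → 1/60 → 1/125 → 1/250 — 3 stops shorter (darker).
Net so far: 4 stops brighter. Aperture: f/4 → f/5.6 → f/8 → f/11 → f/16.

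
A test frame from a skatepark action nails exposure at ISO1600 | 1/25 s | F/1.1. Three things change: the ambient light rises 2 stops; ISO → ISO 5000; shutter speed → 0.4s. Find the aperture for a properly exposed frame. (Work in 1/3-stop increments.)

f/13

Scene light: 2 stops brighter.
ISO: 1600 → 2000 → 2500 → 3200 → 4000 → 5000 — 1 2/3 stops raised (brighter).
Shutter speed: 1/25 → 1/20 → 1/15 → 1/13 → 1/10 → 1/8 → 1/6 → 1/5 → 1/4 → 0.3 → 0.4 — 3 1/3 stops longer (brighter).
Net so far: 7 stops brighter. Aperture: f/1.1 → f/1.2 → f/1.4 → f/1.6 → f/1.8 → f/2 → f/2.2 → f/2.5 → f/2.8 → f/3.2 → f/3.5 → f/4 → f/4.5 → f/5 → f/5.6 → f/6.3 → f/7.1 → f/8 → f/9 → f/10 → f/11 → f/13.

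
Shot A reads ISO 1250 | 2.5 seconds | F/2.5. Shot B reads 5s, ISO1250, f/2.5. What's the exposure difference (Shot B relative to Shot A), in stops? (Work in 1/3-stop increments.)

1 stop brighter

Aperture: unchanged.
Shutter speed: 2.5 → 3.2 → 4 → 5 — 1 stop longer (brighter).
ISO: unchanged.
Net: +1 = +1 stop.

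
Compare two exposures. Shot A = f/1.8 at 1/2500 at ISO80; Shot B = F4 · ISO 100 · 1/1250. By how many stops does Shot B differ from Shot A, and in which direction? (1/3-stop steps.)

1 stop darker

Aperture: f/1.8 → f/2 → f/2.2 → f/2.5 → f/2.8 → f/3.2 → f/3.5 → f/4 — 2 1/3 stops smaller aperture (darker).
Shutter speed: 1/2500 → 1/2000 → 1/1600 → 1/1250 — 1 stop slower (brighter).
ISO: 80 → 100 — 1/3 stop higher (brighter).
Net: −2 1/3 +1 +1/3 = −1 stop.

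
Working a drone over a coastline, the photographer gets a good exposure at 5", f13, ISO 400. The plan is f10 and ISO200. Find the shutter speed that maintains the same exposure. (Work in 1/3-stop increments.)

6 s

Aperture: f/13 → f/11 → f/10 — 2/3 stop opened up (brighter).
ISO: 400 → 320 → 250 → 200 — 1 stop dropped (darker).
Net change so far: 1/3 stop darker. Offset with the shutter speed: 5 → 6.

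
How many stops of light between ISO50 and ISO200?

2 stops

50 → 100 → 200 — count the steps: 2 stops.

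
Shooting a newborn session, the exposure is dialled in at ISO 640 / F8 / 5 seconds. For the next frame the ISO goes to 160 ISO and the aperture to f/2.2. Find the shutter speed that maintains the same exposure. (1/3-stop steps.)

ISO: 640 → 500 → 400 → 320 → 250 → 200 → 160 — 2 stops lower (darker).
Aperture: f/8 → f/7.1 → f/6.3 → f/5.6 → f/5 → f/4.5 → f/4 → f/3.5 → f/3.2 → f/2.8 → f/2.5 → f/2.2 — 3 2/3 stops larger aperture (brighter).
Net change so far: 1 2/3 stops brighter. Offset with the shutter speed: 5 → 4 → 3.2 → 2.5 → 2 → 1.6.

1.6 s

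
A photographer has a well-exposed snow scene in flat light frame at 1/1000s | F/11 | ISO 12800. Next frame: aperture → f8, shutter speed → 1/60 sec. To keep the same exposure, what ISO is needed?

Aperture: f/11 → f/8 — 1 stop opened up (brighter).
Shutter speed: 1/1000 → 1/500 → 1/250 → 1/125 → 1/60 — 4 stops slower (brighter).
Net change so far: 5 stops brighter. Offset with the ISO: 12800 → 6400 → 3200 → 1600 → 800 → 400.

ISO 400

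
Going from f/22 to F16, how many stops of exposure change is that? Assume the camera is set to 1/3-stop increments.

f/22 → f/20 → f/18 → f/16 — count the steps: 3 third-stops = 1 stop.

1 stop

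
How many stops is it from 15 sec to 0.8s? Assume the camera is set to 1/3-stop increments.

4 1/3 stops

15 → 13 → 10 → 8 → 6 → 5 → 4 → 3.2 → 2.5 → 2 → 1.6 → 1.3 → 1 → 0.8 — count the steps: 13 third-stops = 4 1/3 stops.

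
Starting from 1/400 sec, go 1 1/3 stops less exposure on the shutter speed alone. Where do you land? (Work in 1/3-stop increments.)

Shutter speed: 1/400 → 1/500 → 1/640 → 1/800 → 1/1000 — 1 1/3 stops faster (darker).

1/1000s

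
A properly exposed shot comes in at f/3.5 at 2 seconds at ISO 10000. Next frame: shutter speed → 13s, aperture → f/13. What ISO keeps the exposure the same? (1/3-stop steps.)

ISO 20000

Shutter speed: 2 → 2.5 → 3.2 → 4 → 5 → 6 → 8 → 10 → 13 — 2 2/3 stops slower (brighter).
Aperture: f/3.5 → f/4 → f/4.5 → f/5 → f/5.6 → f/6.3 → f/7.1 → f/8 → f/9 → f/10 → f/11 → f/13 — 3 2/3 stops narrower (darker).
Net change so far: 1 stop darker. Offset with the ISO: 10000 → 12800 → 16000 → 20000.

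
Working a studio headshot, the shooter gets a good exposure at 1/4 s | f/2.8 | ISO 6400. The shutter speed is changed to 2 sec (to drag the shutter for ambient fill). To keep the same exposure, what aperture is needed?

f/8

Shutter speed: 1/4 → 1/2 → 1 → 2 — 3 stops slower (brighter).
Need 3 stops darker from the aperture: f/2.8 → f/4 → f/5.6 → f/8.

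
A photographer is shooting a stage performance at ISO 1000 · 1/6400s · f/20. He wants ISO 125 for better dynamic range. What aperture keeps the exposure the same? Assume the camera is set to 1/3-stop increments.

f/7.1

ISO: 1000 → 800 → 640 → 500 → 400 → 320 → 250 → 200 → 160 → 125 — 3 stops lower (darker).
Need 3 stops brighter from the aperture: f/20 → f/18 → f/16 → f/14 → f/13 → f/11 → f/10 → f/9 → f/8 → f/7.1.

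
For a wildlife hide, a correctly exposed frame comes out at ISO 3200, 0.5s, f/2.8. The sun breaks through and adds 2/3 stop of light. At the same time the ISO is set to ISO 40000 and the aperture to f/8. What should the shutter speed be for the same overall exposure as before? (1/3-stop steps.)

1/5s

Scene light: 2/3 stop brighter.
ISO: 3200 → 4000 → 5000 → 6400 → 8000 → 10000 → 12800 → 16000 → 20000 → 25600 → 32000 → 40000 — 3 2/3 stops higher (brighter).
Aperture: f/2.8 → f/3.2 → f/3.5 → f/4 → f/4.5 → f/5 → f/5.6 → f/6.3 → f/7.1 → f/8 — 3 stops smaller aperture (darker).
Net so far: 1 1/3 stops brighter. Shutter speed: 0.5 → 0.4 → 0.3 → 1/4 → 1/5.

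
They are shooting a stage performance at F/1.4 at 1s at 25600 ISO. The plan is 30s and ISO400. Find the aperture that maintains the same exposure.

Shutter speed: 1 → 2 → 4 → 8 → 15 → 30 — 5 stops longer (brighter).
ISO: 25600 → 12800 → 6400 → 3200 → 1600 → 800 → 400 — 6 stops dropped (darker).
Net change so far: 1 stop darker. Offset with the aperture: f/1.4 → f/1.0.

f/1.0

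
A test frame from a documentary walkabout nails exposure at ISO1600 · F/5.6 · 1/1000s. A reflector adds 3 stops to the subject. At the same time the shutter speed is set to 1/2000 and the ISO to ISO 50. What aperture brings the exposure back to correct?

f/2

Scene light: 3 stops brighter.
Shutter speed: 1/1000 → 1/2000 — 1 stop faster (darker).
ISO: 1600 → 800 → 400 → 200 → 100 → 50 — 5 stops lower (darker).
Net so far: 3 stops darker. Aperture: f/5.6 → f/4 → f/2.8 → f/2.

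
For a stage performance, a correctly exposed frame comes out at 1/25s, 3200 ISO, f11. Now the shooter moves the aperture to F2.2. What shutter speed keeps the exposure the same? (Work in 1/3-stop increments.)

1/640s

Aperture: f/11 → f/10 → f/9 → f/8 → f/7.1 → f/6.3 → f/5.6 → f/5 → f/4.5 → f/4 → f/3.5 → f/3.2 → f/2.8 → f/2.5 → f/2.2 — 4 2/3 stops opened up (brighter).
Need 4 2/3 stops darker from the shutter speed: 1/25 → 1/30 → 1/40 → 1/50 → 1/60 → 1/80 → 1/100 → 1/125 → 1/160 → 1/200 → 1/250 → 1/320 → 1/400 → 1/500 → 1/640.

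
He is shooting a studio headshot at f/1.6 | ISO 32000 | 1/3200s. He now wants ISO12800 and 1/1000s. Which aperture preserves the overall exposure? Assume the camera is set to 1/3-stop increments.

ISO: 32000 → 25600 → 20000 → 16000 → 12800 — 1 1/3 stops lower (darker).
Shutter speed: 1/3200 → 1/2500 → 1/2000 → 1/1600 → 1/1250 → 1/1000 — 1 2/3 stops longer (brighter).
Net change so far: 1/3 stop brighter. Offset with the aperture: f/1.6 → f/1.8.

f/1.8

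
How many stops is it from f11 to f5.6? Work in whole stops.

2 stops

f/11 → f/8 → f/5.6 — count the steps: 2 stops.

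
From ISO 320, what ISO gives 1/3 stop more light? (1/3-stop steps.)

ISO: 320 → 400 — 1/3 stop raised (brighter).

ISO 400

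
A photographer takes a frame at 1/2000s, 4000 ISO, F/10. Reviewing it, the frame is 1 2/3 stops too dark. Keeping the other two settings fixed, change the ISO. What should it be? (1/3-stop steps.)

ISO 12800

Underexposed by 1 2/3 stops → need 1 2/3 stops brighter.
ISO: 4000 → 5000 → 6400 → 8000 → 10000 → 12800.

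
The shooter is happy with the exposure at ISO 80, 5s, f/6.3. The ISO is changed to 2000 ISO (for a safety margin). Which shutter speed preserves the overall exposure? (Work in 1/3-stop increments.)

1/5s

ISO: 80 → 100 → 125 → 160 → 200 → 250 → 320 → 400 → 500 → 640 → 800 → 1000 → 1250 → 1600 → 2000 — 4 2/3 stops raised (brighter).
Need 4 2/3 stops darker from the shutter speed: 5 → 4 → 3.2 → 2.5 → 2 → 1.6 → 1.3 → 1 → 0.8 → 0.6 → 0.5 → 0.4 → 0.3 → 1/4 → 1/5.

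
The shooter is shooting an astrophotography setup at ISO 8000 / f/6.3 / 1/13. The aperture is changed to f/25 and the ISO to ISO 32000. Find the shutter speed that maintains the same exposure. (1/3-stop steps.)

0.3 s

Aperture: f/6.3 → f/7.1 → f/8 → f/9 → f/10 → f/11 → f/13 → f/14 → f/16 → f/18 → f/20 → f/22 → f/25 — 4 stops stopped down (darker).
ISO: 8000 → 10000 → 12800 → 16000 → 20000 → 25600 → 32000 — 2 stops raised (brighter).
Net change so far: 2 stops darker. Offset with the shutter speed: 1/13 → 1/10 → 1/8 → 1/6 → 1/5 → 1/4 → 0.3.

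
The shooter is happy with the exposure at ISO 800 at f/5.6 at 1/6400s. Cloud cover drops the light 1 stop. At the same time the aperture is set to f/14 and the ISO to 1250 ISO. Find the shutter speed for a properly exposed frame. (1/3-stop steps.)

1/800s

Scene light: 1 stop darker.
Aperture: f/5.6 → f/6.3 → f/7.1 → f/8 → f/9 → f/10 → f/11 → f/13 → f/14 — 2 2/3 stops stopped down (darker).
ISO: 800 → 1000 → 1250 — 2/3 stop higher (brighter).
Net so far: 3 stops darker. Shutter speed: 1/6400 → 1/5000 → 1/4000 → 1/3200 → 1/2500 → 1/2000 → 1/1600 → 1/1250 → 1/1000 → 1/800.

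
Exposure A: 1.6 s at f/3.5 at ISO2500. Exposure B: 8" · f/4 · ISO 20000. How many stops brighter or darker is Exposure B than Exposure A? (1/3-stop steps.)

Aperture: f/3.5 → f/4 — 1/3 stop stopped down (darker).
Shutter speed: 1.6 → 2 → 2.5 → 3.2 → 4 → 5 → 6 → 8 — 2 1/3 stops longer (brighter).
ISO: 2500 → 3200 → 4000 → 5000 → 6400 → 8000 → 10000 → 12800 → 16000 → 20000 — 3 stops higher (brighter).
Net: −1/3 +2 1/3 +3 = +5 stops.

5 stops brighter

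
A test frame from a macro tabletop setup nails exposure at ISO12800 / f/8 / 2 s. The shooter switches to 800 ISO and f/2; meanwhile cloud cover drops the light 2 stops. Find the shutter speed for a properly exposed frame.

8 s

Scene light: 2 stops darker.
ISO: 12800 → 6400 → 3200 → 1600 → 800 — 4 stops lower (darker).
Aperture: f/8 → f/5.6 → f/4 → f/2.8 → f/2 — 4 stops opened up (brighter).
Net so far: 2 stops darker. Shutter speed: 2 → 4 → 8.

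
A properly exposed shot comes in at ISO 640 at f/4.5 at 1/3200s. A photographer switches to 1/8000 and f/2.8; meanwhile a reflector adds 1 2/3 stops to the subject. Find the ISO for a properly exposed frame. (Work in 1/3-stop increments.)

Scene light: 1 2/3 stops brighter.
Shutter speed: 1/3200 → 1/4000 → 1/5000 → 1/6400 → 1/8000 — 1 1/3 stops faster (darker).
Aperture: f/4.5 → f/4 → f/3.5 → f/3.2 → f/2.8 — 1 1/3 stops opened up (brighter).
Net so far: 1 2/3 stops brighter. ISO: 640 → 500 → 400 → 320 → 250 → 200.

ISO 200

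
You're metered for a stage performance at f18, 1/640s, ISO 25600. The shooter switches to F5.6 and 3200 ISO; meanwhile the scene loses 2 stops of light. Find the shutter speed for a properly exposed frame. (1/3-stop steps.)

Scene light: 2 stops darker.
Aperture: f/18 → f/16 → f/14 → f/13 → f/11 → f/10 → f/9 → f/8 → f/7.1 → f/6.3 → f/5.6 — 3 1/3 stops larger aperture (brighter).
ISO: 25600 → 20000 → 16000 → 12800 → 10000 → 8000 → 6400 → 5000 → 4000 → 3200 — 3 stops dropped (darker).
Net so far: 1 2/3 stops darker. Shutter speed: 1/640 → 1/500 → 1/400 → 1/320 → 1/250 → 1/200.

1/200s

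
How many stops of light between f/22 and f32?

f/22 → f/32 — count the steps: 1 stop.

1 stop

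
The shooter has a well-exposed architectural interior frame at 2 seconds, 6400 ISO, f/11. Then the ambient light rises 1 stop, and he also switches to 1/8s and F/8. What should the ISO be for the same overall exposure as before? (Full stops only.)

ISO 25600

Scene light: 1 stop brighter.
Shutter speed: 2 → 1 → 1/2 → 1/4 → 1/8 — 4 stops shorter (darker).
Aperture: f/11 → f/8 — 1 stop larger aperture (brighter).
Net so far: 2 stops darker. ISO: 6400 → 12800 → 25600.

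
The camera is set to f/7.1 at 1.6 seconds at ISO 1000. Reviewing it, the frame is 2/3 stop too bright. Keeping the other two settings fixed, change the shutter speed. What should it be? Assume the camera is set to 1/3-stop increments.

1 s

Overexposed by 2/3 stop → need 2/3 stop darker.
Shutter speed: 1.6 → 1.3 → 1.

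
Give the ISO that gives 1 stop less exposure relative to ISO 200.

ISO: 200 → 100 — 1 stop lower (darker).

ISO 100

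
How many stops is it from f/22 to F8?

3 stops

f/22 → f/16 → f/11 → f/8 — count the steps: 3 stops.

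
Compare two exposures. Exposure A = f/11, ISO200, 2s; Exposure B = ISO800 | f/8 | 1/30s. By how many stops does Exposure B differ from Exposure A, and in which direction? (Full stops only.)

3 stops darker

Aperture: f/11 → f/8 — 1 stop wider (brighter).
Shutter speed: 2 → 1 → 1/2 → 1/4 → 1/8 → 1/15 → 1/30 — 6 stops faster (darker).
ISO: 200 → 400 → 800 — 2 stops raised (brighter).
Net: +1 −6 +2 = −3 stops.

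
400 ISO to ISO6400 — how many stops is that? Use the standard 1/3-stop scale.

4 stops

400 → 500 → 640 → 800 → 1000 → 1250 → 1600 → 2000 → 2500 → 3200 → 4000 → 5000 → 6400 — count the steps: 12 third-stops = 4 stops.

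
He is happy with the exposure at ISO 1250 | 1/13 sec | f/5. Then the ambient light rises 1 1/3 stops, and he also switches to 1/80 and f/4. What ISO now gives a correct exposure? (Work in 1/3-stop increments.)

Scene light: 1 1/3 stops brighter.
Shutter speed: 1/13 → 1/15 → 1/20 → 1/25 → 1/30 → 1/40 → 1/50 → 1/60 → 1/80 — 2 2/3 stops faster (darker).
Aperture: f/5 → f/4.5 → f/4 — 2/3 stop larger aperture (brighter).
Net so far: 2/3 stop darker. ISO: 1250 → 1600 → 2000.

ISO 2000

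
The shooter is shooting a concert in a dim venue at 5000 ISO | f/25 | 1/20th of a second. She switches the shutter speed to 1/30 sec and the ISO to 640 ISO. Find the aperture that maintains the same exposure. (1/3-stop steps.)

f/7.1

Shutter speed: 1/20 → 1/25 → 1/30 — 2/3 stop shorter (darker).
ISO: 5000 → 4000 → 3200 → 2500 → 2000 → 1600 → 1250 → 1000 → 800 → 640 — 3 stops dropped (darker).
Net change so far: 3 2/3 stops darker. Offset with the aperture: f/25 → f/22 → f/20 → f/18 → f/16 → f/14 → f/13 → f/11 → f/10 → f/9 → f/8 → f/7.1.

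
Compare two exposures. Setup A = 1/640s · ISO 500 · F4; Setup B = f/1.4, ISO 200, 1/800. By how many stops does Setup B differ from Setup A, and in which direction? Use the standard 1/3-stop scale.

1 1/3 stops brighter

Aperture: f/4 → f/3.5 → f/3.2 → f/2.8 → f/2.5 → f/2.2 → f/2 → f/1.8 → f/1.6 → f/1.4 — 3 stops wider (brighter).
Shutter speed: 1/640 → 1/800 — 1/3 stop shorter (darker).
ISO: 500 → 400 → 320 → 250 → 200 — 1 1/3 stops lower (darker).
Net: +3 −1/3 −1 1/3 = +1 1/3 stops.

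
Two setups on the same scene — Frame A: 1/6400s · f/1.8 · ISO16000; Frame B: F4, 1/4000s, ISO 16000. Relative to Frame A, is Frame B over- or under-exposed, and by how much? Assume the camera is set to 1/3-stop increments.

1 2/3 stops darker

Aperture: f/1.8 → f/2 → f/2.2 → f/2.5 → f/2.8 → f/3.2 → f/3.5 → f/4 — 2 1/3 stops narrower (darker).
Shutter speed: 1/6400 → 1/5000 → 1/4000 — 2/3 stop slower (brighter).
ISO: unchanged.
Net: −2 1/3 +2/3 = −1 2/3 stops.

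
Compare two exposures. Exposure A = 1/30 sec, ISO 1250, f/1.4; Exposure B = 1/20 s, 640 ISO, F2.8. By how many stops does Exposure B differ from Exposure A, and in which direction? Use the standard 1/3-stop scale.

Aperture: f/1.4 → f/1.6 → f/1.8 → f/2 → f/2.2 → f/2.5 → f/2.8 — 2 stops stopped down (darker).
Shutter speed: 1/30 → 1/25 → 1/20 — 2/3 stop slower (brighter).
ISO: 1250 → 1000 → 800 → 640 — 1 stop dropped (darker).
Net: −2 +2/3 −1 = −2 1/3 stops.

2 1/3 stops darker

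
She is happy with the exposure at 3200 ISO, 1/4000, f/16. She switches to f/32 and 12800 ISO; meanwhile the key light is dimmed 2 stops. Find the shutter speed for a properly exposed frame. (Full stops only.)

1/1000s

Scene light: 2 stops darker.
Aperture: f/16 → f/22 → f/32 — 2 stops stopped down (darker).
ISO: 3200 → 6400 → 12800 — 2 stops higher (brighter).
Net so far: 2 stops darker. Shutter speed: 1/4000 → 1/2000 → 1/1000.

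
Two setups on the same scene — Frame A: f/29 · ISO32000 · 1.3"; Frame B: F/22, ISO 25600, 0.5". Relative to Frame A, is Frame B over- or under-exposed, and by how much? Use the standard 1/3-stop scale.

1 stop darker

Aperture: f/29 → f/25 → f/22 — 2/3 stop opened up (brighter).
Shutter speed: 1.3 → 1 → 0.8 → 0.6 → 0.5 — 1 1/3 stops faster (darker).
ISO: 32000 → 25600 — 1/3 stop lower (darker).
Net: +2/3 −1 1/3 −1/3 = −1 stop.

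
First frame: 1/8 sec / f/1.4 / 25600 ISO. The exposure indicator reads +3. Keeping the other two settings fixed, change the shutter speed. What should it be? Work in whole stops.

1/60s

Overexposed by 3 stops → need 3 stops darker.
Shutter speed: 1/8 → 1/15 → 1/30 → 1/60.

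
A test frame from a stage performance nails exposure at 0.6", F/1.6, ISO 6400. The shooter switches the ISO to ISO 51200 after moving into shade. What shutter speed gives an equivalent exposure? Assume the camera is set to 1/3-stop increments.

1/13s

ISO: 6400 → 8000 → 10000 → 12800 → 16000 → 20000 → 25600 → 32000 → 40000 → 51200 — 3 stops raised (brighter).
Need 3 stops darker from the shutter speed: 0.6 → 0.5 → 0.4 → 0.3 → 1/4 → 1/5 → 1/6 → 1/8 → 1/10 → 1/13.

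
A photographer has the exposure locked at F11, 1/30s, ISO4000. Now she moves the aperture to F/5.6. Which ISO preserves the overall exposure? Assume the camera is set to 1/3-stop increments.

Aperture: f/11 → f/10 → f/9 → f/8 → f/7.1 → f/6.3 → f/5.6 — 2 stops opened up (brighter).
Need 2 stops darker from the ISO: 4000 → 3200 → 2500 → 2000 → 1600 → 1250 → 1000.

ISO 1000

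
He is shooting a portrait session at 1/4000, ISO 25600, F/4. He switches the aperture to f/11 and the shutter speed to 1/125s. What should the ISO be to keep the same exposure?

Aperture: f/4 → f/5.6 → f/8 → f/11 — 3 stops narrower (darker).
Shutter speed: 1/4000 → 1/2000 → 1/1000 → 1/500 → 1/250 → 1/125 — 5 stops slower (brighter).
Net change so far: 2 stops brighter. Offset with the ISO: 25600 → 12800 → 6400.

ISO 6400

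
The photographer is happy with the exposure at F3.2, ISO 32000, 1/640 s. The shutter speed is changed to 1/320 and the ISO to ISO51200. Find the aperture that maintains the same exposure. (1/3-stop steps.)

f/5.6

Shutter speed: 1/640 → 1/500 → 1/400 → 1/320 — 1 stop longer (brighter).
ISO: 32000 → 40000 → 51200 — 2/3 stop higher (brighter).
Net change so far: 1 2/3 stops brighter. Offset with the aperture: f/3.2 → f/3.5 → f/4 → f/4.5 → f/5 → f/5.6.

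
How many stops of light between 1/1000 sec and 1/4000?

1/1000 → 1/2000 → 1/4000 — count the steps: 2 stops.

2 stops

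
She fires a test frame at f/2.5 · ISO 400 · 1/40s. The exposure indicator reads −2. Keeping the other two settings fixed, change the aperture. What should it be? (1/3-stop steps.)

f/1.2

Underexposed by 2 stops → need 2 stops brighter.
Aperture: f/2.5 → f/2.2 → f/2 → f/1.8 → f/1.6 → f/1.4 → f/1.2.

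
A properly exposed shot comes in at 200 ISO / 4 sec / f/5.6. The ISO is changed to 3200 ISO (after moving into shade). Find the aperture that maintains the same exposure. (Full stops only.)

ISO: 200 → 400 → 800 → 1600 → 3200 — 4 stops raised (brighter).
Need 4 stops darker from the aperture: f/5.6 → f/8 → f/11 → f/16 → f/22.

f/22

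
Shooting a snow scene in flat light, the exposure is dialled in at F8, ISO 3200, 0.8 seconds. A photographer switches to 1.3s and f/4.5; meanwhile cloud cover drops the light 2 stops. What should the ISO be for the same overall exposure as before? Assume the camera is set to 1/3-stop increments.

ISO 2500

Scene light: 2 stops darker.
Shutter speed: 0.8 → 1 → 1.3 — 2/3 stop longer (brighter).
Aperture: f/8 → f/7.1 → f/6.3 → f/5.6 → f/5 → f/4.5 — 1 2/3 stops wider (brighter).
Net so far: 1/3 stop brighter. ISO: 3200 → 2500.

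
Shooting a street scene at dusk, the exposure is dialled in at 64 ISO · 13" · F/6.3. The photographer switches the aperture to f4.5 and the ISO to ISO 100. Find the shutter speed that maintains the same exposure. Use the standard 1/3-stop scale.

Aperture: f/6.3 → f/5.6 → f/5 → f/4.5 — 1 stop opened up (brighter).
ISO: 64 → 80 → 100 — 2/3 stop higher (brighter).
Net change so far: 1 2/3 stops brighter. Offset with the shutter speed: 13 → 10 → 8 → 6 → 5 → 4.

4 s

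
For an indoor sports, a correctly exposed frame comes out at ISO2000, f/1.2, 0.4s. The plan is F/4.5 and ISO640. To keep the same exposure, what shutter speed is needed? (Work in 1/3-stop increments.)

Aperture: f/1.2 → f/1.4 → f/1.6 → f/1.8 → f/2 → f/2.2 → f/2.5 → f/2.8 → f/3.2 → f/3.5 → f/4 → f/4.5 — 3 2/3 stops stopped down (darker).
ISO: 2000 → 1600 → 1250 → 1000 → 800 → 640 — 1 2/3 stops dropped (darker).
Net change so far: 5 1/3 stops darker. Offset with the shutter speed: 0.4 → 0.5 → 0.6 → 0.8 → 1 → 1.3 → 1.6 → 2 → 2.5 → 3.2 → 4 → 5 → 6 → 8 → 10 → 13 → 15.

15 s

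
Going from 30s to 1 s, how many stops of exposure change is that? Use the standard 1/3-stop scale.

30 → 25 → 20 → 15 → 13 → 10 → 8 → 6 → 5 → 4 → 3.2 → 2.5 → 2 → 1.6 → 1.3 → 1 — count the steps: 15 third-stops = 5 stops.

5 stops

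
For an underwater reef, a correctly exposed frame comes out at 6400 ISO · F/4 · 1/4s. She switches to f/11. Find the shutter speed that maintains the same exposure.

Aperture: f/4 → f/5.6 → f/8 → f/11 — 3 stops smaller aperture (darker).
Need 3 stops brighter from the shutter speed: 1/4 → 1/2 → 1 → 2.

2 s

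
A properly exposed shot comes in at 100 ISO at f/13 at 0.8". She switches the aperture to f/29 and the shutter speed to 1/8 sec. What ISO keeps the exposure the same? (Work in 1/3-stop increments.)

Aperture: f/13 → f/14 → f/16 → f/18 → f/20 → f/22 → f/25 → f/29 — 2 1/3 stops stopped down (darker).
Shutter speed: 0.8 → 0.6 → 0.5 → 0.4 → 0.3 → 1/4 → 1/5 → 1/6 → 1/8 — 2 2/3 stops shorter (darker).
Net change so far: 5 stops darker. Offset with the ISO: 100 → 125 → 160 → 200 → 250 → 320 → 400 → 500 → 640 → 800 → 1000 → 1250 → 1600 → 2000 → 2500 → 3200.

ISO 3200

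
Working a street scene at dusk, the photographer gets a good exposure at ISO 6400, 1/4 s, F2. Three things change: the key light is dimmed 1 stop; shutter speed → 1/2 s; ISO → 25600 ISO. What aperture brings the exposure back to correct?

f/4

Scene light: 1 stop darker.
Shutter speed: 1/4 → 1/2 — 1 stop longer (brighter).
ISO: 6400 → 12800 → 25600 — 2 stops raised (brighter).
Net so far: 2 stops brighter. Aperture: f/2 → f/2.8 → f/4.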